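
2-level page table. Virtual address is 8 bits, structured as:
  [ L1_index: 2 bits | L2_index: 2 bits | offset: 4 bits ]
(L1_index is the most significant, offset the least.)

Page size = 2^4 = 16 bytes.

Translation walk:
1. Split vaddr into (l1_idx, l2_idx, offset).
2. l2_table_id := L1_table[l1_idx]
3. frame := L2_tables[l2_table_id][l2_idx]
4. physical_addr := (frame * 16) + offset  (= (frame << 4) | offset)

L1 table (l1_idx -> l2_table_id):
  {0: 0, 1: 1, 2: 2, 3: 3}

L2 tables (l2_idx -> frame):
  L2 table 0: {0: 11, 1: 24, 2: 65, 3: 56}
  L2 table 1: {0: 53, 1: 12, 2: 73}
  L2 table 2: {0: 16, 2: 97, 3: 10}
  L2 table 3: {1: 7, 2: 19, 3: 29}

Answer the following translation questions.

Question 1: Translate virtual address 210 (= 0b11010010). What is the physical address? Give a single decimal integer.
Answer: 114

Derivation:
vaddr = 210 = 0b11010010
Split: l1_idx=3, l2_idx=1, offset=2
L1[3] = 3
L2[3][1] = 7
paddr = 7 * 16 + 2 = 114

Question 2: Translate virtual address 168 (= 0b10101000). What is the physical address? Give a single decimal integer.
vaddr = 168 = 0b10101000
Split: l1_idx=2, l2_idx=2, offset=8
L1[2] = 2
L2[2][2] = 97
paddr = 97 * 16 + 8 = 1560

Answer: 1560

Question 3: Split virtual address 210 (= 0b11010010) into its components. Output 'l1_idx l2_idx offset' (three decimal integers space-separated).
vaddr = 210 = 0b11010010
  top 2 bits -> l1_idx = 3
  next 2 bits -> l2_idx = 1
  bottom 4 bits -> offset = 2

Answer: 3 1 2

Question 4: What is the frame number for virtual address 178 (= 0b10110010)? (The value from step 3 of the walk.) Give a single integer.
vaddr = 178: l1_idx=2, l2_idx=3
L1[2] = 2; L2[2][3] = 10

Answer: 10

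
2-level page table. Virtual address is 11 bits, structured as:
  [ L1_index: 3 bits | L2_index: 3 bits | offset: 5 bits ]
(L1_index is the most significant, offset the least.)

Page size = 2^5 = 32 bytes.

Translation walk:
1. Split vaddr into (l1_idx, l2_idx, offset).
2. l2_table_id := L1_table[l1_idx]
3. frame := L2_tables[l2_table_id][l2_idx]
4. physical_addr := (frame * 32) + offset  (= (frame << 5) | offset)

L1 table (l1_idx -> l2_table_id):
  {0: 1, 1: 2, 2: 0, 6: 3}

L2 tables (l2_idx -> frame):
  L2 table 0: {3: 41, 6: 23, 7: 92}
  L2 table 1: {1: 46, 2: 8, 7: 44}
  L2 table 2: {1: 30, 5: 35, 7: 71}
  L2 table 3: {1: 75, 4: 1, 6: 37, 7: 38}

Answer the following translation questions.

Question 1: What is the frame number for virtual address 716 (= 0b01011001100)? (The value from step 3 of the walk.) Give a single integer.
vaddr = 716: l1_idx=2, l2_idx=6
L1[2] = 0; L2[0][6] = 23

Answer: 23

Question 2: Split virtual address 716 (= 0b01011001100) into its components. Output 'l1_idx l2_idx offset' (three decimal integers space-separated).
Answer: 2 6 12

Derivation:
vaddr = 716 = 0b01011001100
  top 3 bits -> l1_idx = 2
  next 3 bits -> l2_idx = 6
  bottom 5 bits -> offset = 12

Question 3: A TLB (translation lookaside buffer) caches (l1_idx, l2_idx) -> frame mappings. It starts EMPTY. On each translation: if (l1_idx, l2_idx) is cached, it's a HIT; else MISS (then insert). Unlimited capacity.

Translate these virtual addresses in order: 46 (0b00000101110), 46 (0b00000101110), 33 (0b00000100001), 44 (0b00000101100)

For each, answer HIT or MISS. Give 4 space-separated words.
vaddr=46: (0,1) not in TLB -> MISS, insert
vaddr=46: (0,1) in TLB -> HIT
vaddr=33: (0,1) in TLB -> HIT
vaddr=44: (0,1) in TLB -> HIT

Answer: MISS HIT HIT HIT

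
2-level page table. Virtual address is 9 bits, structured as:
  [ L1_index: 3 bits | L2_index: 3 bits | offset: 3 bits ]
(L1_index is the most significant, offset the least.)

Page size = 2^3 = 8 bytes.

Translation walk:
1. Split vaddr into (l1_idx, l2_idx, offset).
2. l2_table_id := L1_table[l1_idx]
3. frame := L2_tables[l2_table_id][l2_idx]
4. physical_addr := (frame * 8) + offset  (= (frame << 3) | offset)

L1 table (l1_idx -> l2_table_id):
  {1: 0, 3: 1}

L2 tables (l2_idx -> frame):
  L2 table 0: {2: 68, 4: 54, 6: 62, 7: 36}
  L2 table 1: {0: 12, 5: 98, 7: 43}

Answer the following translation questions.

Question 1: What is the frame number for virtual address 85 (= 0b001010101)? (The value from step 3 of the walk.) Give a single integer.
vaddr = 85: l1_idx=1, l2_idx=2
L1[1] = 0; L2[0][2] = 68

Answer: 68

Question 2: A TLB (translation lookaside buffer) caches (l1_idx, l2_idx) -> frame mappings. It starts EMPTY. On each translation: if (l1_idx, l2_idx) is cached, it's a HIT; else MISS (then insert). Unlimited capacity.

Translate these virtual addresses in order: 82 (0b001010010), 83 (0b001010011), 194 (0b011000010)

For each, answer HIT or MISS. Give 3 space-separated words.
Answer: MISS HIT MISS

Derivation:
vaddr=82: (1,2) not in TLB -> MISS, insert
vaddr=83: (1,2) in TLB -> HIT
vaddr=194: (3,0) not in TLB -> MISS, insert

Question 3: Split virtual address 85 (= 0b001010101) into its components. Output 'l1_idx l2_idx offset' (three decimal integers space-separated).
Answer: 1 2 5

Derivation:
vaddr = 85 = 0b001010101
  top 3 bits -> l1_idx = 1
  next 3 bits -> l2_idx = 2
  bottom 3 bits -> offset = 5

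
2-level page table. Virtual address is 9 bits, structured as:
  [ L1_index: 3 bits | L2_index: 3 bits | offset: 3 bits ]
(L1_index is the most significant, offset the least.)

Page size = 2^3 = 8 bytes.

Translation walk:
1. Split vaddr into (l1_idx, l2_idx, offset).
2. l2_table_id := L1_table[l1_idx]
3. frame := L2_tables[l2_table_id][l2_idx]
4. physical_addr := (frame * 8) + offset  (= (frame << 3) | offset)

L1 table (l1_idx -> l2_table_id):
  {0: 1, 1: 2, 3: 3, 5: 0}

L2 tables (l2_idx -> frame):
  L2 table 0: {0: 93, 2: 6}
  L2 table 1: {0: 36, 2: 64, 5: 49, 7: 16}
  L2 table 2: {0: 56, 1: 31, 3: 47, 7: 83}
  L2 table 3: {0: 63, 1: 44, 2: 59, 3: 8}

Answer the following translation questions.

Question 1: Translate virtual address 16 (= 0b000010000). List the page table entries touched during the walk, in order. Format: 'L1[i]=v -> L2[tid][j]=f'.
Answer: L1[0]=1 -> L2[1][2]=64

Derivation:
vaddr = 16 = 0b000010000
Split: l1_idx=0, l2_idx=2, offset=0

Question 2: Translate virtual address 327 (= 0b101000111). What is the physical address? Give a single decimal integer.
vaddr = 327 = 0b101000111
Split: l1_idx=5, l2_idx=0, offset=7
L1[5] = 0
L2[0][0] = 93
paddr = 93 * 8 + 7 = 751

Answer: 751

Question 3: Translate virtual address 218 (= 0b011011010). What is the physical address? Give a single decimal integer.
vaddr = 218 = 0b011011010
Split: l1_idx=3, l2_idx=3, offset=2
L1[3] = 3
L2[3][3] = 8
paddr = 8 * 8 + 2 = 66

Answer: 66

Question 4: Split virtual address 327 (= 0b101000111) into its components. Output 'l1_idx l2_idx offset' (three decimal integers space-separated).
Answer: 5 0 7

Derivation:
vaddr = 327 = 0b101000111
  top 3 bits -> l1_idx = 5
  next 3 bits -> l2_idx = 0
  bottom 3 bits -> offset = 7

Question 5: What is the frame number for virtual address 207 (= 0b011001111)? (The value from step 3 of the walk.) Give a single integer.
vaddr = 207: l1_idx=3, l2_idx=1
L1[3] = 3; L2[3][1] = 44

Answer: 44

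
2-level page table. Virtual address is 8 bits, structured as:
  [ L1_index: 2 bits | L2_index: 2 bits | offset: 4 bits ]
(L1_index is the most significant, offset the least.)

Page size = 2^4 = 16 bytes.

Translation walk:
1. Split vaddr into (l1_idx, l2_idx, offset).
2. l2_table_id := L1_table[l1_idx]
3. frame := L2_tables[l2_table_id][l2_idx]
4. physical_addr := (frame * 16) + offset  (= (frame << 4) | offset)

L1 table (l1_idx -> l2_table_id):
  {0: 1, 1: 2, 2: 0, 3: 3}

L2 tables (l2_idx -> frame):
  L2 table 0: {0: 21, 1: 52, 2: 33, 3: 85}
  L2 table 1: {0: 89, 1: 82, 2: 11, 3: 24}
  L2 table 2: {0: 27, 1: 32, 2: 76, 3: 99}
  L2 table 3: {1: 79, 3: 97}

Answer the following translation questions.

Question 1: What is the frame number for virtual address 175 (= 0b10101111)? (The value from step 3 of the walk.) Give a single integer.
vaddr = 175: l1_idx=2, l2_idx=2
L1[2] = 0; L2[0][2] = 33

Answer: 33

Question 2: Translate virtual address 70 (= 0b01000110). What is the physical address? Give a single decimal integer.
Answer: 438

Derivation:
vaddr = 70 = 0b01000110
Split: l1_idx=1, l2_idx=0, offset=6
L1[1] = 2
L2[2][0] = 27
paddr = 27 * 16 + 6 = 438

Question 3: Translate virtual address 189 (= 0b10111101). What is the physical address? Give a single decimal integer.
Answer: 1373

Derivation:
vaddr = 189 = 0b10111101
Split: l1_idx=2, l2_idx=3, offset=13
L1[2] = 0
L2[0][3] = 85
paddr = 85 * 16 + 13 = 1373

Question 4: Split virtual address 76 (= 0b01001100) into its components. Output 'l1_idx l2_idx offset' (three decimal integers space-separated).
vaddr = 76 = 0b01001100
  top 2 bits -> l1_idx = 1
  next 2 bits -> l2_idx = 0
  bottom 4 bits -> offset = 12

Answer: 1 0 12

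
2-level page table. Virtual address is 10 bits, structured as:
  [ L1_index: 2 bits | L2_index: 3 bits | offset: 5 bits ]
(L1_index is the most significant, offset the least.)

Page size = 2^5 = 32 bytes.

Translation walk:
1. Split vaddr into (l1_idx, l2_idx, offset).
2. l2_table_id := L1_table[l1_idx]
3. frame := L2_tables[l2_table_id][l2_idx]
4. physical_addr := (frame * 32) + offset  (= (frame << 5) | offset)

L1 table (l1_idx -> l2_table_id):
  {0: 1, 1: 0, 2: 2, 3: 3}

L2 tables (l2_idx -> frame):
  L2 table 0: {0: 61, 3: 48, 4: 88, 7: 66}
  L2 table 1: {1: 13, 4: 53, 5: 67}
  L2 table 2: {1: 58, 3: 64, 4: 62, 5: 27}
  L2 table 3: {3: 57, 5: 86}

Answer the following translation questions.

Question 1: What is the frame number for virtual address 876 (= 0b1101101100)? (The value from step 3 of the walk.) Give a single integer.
vaddr = 876: l1_idx=3, l2_idx=3
L1[3] = 3; L2[3][3] = 57

Answer: 57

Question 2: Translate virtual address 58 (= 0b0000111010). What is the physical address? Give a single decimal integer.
Answer: 442

Derivation:
vaddr = 58 = 0b0000111010
Split: l1_idx=0, l2_idx=1, offset=26
L1[0] = 1
L2[1][1] = 13
paddr = 13 * 32 + 26 = 442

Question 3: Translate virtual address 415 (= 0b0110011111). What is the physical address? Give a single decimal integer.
Answer: 2847

Derivation:
vaddr = 415 = 0b0110011111
Split: l1_idx=1, l2_idx=4, offset=31
L1[1] = 0
L2[0][4] = 88
paddr = 88 * 32 + 31 = 2847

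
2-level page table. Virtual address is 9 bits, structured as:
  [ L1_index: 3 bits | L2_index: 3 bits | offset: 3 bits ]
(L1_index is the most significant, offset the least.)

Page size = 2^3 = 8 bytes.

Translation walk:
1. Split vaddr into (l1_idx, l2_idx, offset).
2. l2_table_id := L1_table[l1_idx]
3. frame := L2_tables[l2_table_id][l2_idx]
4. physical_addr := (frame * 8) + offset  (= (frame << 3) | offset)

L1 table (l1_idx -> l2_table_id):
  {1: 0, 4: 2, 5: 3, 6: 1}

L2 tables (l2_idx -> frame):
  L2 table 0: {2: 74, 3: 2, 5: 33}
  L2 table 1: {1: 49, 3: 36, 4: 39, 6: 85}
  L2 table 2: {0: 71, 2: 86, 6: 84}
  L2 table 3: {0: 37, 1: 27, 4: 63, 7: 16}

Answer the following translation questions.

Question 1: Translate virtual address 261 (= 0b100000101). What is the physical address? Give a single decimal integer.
vaddr = 261 = 0b100000101
Split: l1_idx=4, l2_idx=0, offset=5
L1[4] = 2
L2[2][0] = 71
paddr = 71 * 8 + 5 = 573

Answer: 573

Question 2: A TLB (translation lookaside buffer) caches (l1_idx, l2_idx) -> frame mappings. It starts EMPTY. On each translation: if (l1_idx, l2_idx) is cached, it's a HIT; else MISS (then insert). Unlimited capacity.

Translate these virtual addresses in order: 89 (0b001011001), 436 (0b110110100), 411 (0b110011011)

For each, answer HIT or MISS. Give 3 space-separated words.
Answer: MISS MISS MISS

Derivation:
vaddr=89: (1,3) not in TLB -> MISS, insert
vaddr=436: (6,6) not in TLB -> MISS, insert
vaddr=411: (6,3) not in TLB -> MISS, insert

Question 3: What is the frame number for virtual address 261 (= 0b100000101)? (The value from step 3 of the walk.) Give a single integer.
vaddr = 261: l1_idx=4, l2_idx=0
L1[4] = 2; L2[2][0] = 71

Answer: 71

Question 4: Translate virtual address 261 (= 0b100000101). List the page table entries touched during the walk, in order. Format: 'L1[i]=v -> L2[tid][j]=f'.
vaddr = 261 = 0b100000101
Split: l1_idx=4, l2_idx=0, offset=5

Answer: L1[4]=2 -> L2[2][0]=71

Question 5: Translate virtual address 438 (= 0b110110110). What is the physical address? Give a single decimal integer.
vaddr = 438 = 0b110110110
Split: l1_idx=6, l2_idx=6, offset=6
L1[6] = 1
L2[1][6] = 85
paddr = 85 * 8 + 6 = 686

Answer: 686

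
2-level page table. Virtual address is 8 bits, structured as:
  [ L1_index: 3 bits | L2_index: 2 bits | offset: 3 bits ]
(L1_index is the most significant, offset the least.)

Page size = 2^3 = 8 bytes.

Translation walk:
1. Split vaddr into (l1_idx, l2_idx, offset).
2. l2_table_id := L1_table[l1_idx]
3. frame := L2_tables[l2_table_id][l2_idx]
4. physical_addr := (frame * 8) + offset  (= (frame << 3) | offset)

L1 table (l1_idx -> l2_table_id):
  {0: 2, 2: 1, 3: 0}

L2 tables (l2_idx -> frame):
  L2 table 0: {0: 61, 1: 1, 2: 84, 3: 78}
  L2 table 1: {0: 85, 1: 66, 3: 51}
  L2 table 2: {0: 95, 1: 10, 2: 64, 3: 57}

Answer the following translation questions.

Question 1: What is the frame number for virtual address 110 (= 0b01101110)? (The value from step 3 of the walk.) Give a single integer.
Answer: 1

Derivation:
vaddr = 110: l1_idx=3, l2_idx=1
L1[3] = 0; L2[0][1] = 1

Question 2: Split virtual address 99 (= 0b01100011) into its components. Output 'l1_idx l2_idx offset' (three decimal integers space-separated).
vaddr = 99 = 0b01100011
  top 3 bits -> l1_idx = 3
  next 2 bits -> l2_idx = 0
  bottom 3 bits -> offset = 3

Answer: 3 0 3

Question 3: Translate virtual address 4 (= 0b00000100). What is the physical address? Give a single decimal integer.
Answer: 764

Derivation:
vaddr = 4 = 0b00000100
Split: l1_idx=0, l2_idx=0, offset=4
L1[0] = 2
L2[2][0] = 95
paddr = 95 * 8 + 4 = 764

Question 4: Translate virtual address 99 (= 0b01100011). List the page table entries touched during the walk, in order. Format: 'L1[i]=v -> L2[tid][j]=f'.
Answer: L1[3]=0 -> L2[0][0]=61

Derivation:
vaddr = 99 = 0b01100011
Split: l1_idx=3, l2_idx=0, offset=3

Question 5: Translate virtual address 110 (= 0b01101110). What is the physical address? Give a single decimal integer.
vaddr = 110 = 0b01101110
Split: l1_idx=3, l2_idx=1, offset=6
L1[3] = 0
L2[0][1] = 1
paddr = 1 * 8 + 6 = 14

Answer: 14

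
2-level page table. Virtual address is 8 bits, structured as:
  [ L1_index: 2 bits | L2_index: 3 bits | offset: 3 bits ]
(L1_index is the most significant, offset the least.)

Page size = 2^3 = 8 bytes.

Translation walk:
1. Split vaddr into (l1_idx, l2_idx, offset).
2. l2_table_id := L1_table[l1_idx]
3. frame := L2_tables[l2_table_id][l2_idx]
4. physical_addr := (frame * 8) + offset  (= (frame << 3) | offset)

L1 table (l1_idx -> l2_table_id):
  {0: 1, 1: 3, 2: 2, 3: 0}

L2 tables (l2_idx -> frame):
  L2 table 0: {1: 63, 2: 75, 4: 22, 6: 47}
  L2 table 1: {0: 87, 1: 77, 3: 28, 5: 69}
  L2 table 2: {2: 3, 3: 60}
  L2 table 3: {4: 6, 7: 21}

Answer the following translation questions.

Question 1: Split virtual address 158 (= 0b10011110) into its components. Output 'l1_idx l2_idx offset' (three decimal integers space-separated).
Answer: 2 3 6

Derivation:
vaddr = 158 = 0b10011110
  top 2 bits -> l1_idx = 2
  next 3 bits -> l2_idx = 3
  bottom 3 bits -> offset = 6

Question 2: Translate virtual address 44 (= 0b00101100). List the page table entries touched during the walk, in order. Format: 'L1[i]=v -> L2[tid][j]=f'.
vaddr = 44 = 0b00101100
Split: l1_idx=0, l2_idx=5, offset=4

Answer: L1[0]=1 -> L2[1][5]=69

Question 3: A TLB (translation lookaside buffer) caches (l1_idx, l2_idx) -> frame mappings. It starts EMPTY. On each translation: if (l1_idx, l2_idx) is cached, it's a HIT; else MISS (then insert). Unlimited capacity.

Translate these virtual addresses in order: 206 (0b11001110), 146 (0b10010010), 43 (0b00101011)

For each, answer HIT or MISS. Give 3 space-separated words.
vaddr=206: (3,1) not in TLB -> MISS, insert
vaddr=146: (2,2) not in TLB -> MISS, insert
vaddr=43: (0,5) not in TLB -> MISS, insert

Answer: MISS MISS MISS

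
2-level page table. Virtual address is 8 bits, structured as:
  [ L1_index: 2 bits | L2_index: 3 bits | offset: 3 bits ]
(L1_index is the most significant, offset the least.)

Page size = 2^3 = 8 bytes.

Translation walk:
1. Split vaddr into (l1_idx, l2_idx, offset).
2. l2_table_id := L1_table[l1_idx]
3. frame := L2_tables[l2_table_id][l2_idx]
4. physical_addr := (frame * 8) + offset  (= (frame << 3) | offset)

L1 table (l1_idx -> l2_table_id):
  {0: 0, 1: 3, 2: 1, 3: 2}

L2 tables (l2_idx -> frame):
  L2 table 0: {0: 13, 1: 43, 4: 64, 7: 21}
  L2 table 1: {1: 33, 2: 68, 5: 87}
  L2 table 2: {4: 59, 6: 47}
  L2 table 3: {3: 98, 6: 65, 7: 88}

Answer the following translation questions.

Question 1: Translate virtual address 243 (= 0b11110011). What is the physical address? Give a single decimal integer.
vaddr = 243 = 0b11110011
Split: l1_idx=3, l2_idx=6, offset=3
L1[3] = 2
L2[2][6] = 47
paddr = 47 * 8 + 3 = 379

Answer: 379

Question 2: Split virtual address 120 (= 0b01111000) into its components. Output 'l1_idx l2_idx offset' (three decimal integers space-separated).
vaddr = 120 = 0b01111000
  top 2 bits -> l1_idx = 1
  next 3 bits -> l2_idx = 7
  bottom 3 bits -> offset = 0

Answer: 1 7 0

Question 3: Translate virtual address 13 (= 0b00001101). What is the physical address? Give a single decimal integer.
Answer: 349

Derivation:
vaddr = 13 = 0b00001101
Split: l1_idx=0, l2_idx=1, offset=5
L1[0] = 0
L2[0][1] = 43
paddr = 43 * 8 + 5 = 349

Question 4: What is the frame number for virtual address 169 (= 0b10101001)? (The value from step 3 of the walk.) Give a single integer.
vaddr = 169: l1_idx=2, l2_idx=5
L1[2] = 1; L2[1][5] = 87

Answer: 87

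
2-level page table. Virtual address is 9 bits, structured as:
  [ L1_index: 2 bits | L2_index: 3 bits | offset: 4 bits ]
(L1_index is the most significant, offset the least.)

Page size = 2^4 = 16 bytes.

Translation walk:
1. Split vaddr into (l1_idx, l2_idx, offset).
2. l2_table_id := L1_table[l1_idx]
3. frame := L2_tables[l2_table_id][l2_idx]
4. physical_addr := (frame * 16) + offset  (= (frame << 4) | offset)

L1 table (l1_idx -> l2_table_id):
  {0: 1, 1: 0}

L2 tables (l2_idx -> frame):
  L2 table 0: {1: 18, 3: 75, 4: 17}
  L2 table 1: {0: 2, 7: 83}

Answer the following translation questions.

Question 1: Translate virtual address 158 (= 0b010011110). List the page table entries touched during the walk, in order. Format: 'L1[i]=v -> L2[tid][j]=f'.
Answer: L1[1]=0 -> L2[0][1]=18

Derivation:
vaddr = 158 = 0b010011110
Split: l1_idx=1, l2_idx=1, offset=14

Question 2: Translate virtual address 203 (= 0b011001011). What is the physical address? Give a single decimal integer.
vaddr = 203 = 0b011001011
Split: l1_idx=1, l2_idx=4, offset=11
L1[1] = 0
L2[0][4] = 17
paddr = 17 * 16 + 11 = 283

Answer: 283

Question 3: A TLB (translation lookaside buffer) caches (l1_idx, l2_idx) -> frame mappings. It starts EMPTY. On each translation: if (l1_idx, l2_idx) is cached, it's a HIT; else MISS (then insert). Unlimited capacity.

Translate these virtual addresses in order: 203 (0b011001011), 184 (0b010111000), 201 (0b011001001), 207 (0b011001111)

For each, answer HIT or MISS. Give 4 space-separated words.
Answer: MISS MISS HIT HIT

Derivation:
vaddr=203: (1,4) not in TLB -> MISS, insert
vaddr=184: (1,3) not in TLB -> MISS, insert
vaddr=201: (1,4) in TLB -> HIT
vaddr=207: (1,4) in TLB -> HIT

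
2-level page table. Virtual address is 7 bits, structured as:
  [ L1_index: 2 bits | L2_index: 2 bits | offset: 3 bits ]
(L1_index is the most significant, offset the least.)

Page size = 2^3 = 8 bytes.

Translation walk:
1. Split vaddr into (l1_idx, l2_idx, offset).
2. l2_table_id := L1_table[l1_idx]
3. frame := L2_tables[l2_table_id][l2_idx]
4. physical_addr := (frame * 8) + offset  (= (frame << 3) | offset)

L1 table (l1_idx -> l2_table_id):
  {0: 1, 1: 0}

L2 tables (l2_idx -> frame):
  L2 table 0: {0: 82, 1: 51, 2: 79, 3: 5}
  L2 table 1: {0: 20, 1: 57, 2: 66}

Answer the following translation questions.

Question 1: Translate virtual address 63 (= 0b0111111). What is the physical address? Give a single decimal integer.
vaddr = 63 = 0b0111111
Split: l1_idx=1, l2_idx=3, offset=7
L1[1] = 0
L2[0][3] = 5
paddr = 5 * 8 + 7 = 47

Answer: 47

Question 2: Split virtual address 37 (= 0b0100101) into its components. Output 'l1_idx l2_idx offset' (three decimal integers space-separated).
Answer: 1 0 5

Derivation:
vaddr = 37 = 0b0100101
  top 2 bits -> l1_idx = 1
  next 2 bits -> l2_idx = 0
  bottom 3 bits -> offset = 5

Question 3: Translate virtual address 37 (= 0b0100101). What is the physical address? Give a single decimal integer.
vaddr = 37 = 0b0100101
Split: l1_idx=1, l2_idx=0, offset=5
L1[1] = 0
L2[0][0] = 82
paddr = 82 * 8 + 5 = 661

Answer: 661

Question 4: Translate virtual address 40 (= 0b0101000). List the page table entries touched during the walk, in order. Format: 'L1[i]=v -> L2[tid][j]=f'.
vaddr = 40 = 0b0101000
Split: l1_idx=1, l2_idx=1, offset=0

Answer: L1[1]=0 -> L2[0][1]=51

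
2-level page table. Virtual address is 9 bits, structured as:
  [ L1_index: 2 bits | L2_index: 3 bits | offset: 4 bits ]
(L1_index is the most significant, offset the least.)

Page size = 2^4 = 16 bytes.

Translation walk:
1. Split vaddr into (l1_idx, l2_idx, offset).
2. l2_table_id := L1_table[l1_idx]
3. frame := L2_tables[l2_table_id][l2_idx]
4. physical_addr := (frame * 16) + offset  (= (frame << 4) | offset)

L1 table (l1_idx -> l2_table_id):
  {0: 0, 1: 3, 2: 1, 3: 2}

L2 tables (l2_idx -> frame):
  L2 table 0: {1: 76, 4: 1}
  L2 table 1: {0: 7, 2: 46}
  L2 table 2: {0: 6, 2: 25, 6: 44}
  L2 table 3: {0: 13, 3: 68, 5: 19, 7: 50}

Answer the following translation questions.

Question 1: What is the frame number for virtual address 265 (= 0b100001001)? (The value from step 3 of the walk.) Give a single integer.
vaddr = 265: l1_idx=2, l2_idx=0
L1[2] = 1; L2[1][0] = 7

Answer: 7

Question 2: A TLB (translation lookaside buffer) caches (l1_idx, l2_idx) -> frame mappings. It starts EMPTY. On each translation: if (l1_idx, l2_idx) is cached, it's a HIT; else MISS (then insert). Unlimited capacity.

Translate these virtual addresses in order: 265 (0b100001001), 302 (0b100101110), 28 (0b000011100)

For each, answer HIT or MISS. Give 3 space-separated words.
Answer: MISS MISS MISS

Derivation:
vaddr=265: (2,0) not in TLB -> MISS, insert
vaddr=302: (2,2) not in TLB -> MISS, insert
vaddr=28: (0,1) not in TLB -> MISS, insert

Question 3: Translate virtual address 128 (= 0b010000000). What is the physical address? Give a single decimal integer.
Answer: 208

Derivation:
vaddr = 128 = 0b010000000
Split: l1_idx=1, l2_idx=0, offset=0
L1[1] = 3
L2[3][0] = 13
paddr = 13 * 16 + 0 = 208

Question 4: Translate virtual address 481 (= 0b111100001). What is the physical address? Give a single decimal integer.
vaddr = 481 = 0b111100001
Split: l1_idx=3, l2_idx=6, offset=1
L1[3] = 2
L2[2][6] = 44
paddr = 44 * 16 + 1 = 705

Answer: 705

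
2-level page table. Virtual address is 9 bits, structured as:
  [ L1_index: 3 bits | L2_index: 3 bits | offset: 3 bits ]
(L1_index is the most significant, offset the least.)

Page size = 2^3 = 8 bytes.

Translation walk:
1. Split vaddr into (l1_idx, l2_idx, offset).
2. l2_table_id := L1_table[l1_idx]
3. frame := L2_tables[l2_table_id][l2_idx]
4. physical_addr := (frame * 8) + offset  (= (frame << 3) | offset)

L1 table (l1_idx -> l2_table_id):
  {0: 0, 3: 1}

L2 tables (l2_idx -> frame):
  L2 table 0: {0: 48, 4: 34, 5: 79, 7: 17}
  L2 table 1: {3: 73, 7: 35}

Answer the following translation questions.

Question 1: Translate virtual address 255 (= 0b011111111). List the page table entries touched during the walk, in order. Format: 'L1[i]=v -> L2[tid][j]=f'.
Answer: L1[3]=1 -> L2[1][7]=35

Derivation:
vaddr = 255 = 0b011111111
Split: l1_idx=3, l2_idx=7, offset=7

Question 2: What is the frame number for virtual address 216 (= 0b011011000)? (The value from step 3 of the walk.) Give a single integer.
vaddr = 216: l1_idx=3, l2_idx=3
L1[3] = 1; L2[1][3] = 73

Answer: 73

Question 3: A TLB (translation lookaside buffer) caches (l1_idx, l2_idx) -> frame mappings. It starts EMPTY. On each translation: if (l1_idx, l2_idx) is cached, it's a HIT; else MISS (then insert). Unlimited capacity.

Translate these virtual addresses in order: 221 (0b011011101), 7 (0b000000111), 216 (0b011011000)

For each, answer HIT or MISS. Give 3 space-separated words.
Answer: MISS MISS HIT

Derivation:
vaddr=221: (3,3) not in TLB -> MISS, insert
vaddr=7: (0,0) not in TLB -> MISS, insert
vaddr=216: (3,3) in TLB -> HIT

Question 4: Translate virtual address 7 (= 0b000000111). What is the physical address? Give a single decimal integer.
vaddr = 7 = 0b000000111
Split: l1_idx=0, l2_idx=0, offset=7
L1[0] = 0
L2[0][0] = 48
paddr = 48 * 8 + 7 = 391

Answer: 391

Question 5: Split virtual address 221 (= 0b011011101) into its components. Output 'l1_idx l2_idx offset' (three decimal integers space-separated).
vaddr = 221 = 0b011011101
  top 3 bits -> l1_idx = 3
  next 3 bits -> l2_idx = 3
  bottom 3 bits -> offset = 5

Answer: 3 3 5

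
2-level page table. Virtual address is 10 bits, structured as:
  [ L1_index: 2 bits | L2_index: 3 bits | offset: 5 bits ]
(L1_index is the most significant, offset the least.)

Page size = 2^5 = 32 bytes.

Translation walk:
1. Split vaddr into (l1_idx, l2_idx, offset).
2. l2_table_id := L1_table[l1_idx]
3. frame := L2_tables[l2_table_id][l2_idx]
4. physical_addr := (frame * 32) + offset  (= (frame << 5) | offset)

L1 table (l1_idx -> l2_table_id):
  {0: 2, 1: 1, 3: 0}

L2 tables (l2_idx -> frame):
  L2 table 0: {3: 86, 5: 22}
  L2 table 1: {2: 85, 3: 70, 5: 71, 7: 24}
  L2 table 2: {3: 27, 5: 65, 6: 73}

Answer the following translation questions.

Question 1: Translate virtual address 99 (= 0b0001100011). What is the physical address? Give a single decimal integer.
vaddr = 99 = 0b0001100011
Split: l1_idx=0, l2_idx=3, offset=3
L1[0] = 2
L2[2][3] = 27
paddr = 27 * 32 + 3 = 867

Answer: 867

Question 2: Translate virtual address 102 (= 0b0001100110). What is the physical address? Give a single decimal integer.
vaddr = 102 = 0b0001100110
Split: l1_idx=0, l2_idx=3, offset=6
L1[0] = 2
L2[2][3] = 27
paddr = 27 * 32 + 6 = 870

Answer: 870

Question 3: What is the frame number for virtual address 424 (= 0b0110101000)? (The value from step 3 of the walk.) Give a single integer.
Answer: 71

Derivation:
vaddr = 424: l1_idx=1, l2_idx=5
L1[1] = 1; L2[1][5] = 71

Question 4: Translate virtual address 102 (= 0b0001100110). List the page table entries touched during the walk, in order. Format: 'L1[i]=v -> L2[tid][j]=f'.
Answer: L1[0]=2 -> L2[2][3]=27

Derivation:
vaddr = 102 = 0b0001100110
Split: l1_idx=0, l2_idx=3, offset=6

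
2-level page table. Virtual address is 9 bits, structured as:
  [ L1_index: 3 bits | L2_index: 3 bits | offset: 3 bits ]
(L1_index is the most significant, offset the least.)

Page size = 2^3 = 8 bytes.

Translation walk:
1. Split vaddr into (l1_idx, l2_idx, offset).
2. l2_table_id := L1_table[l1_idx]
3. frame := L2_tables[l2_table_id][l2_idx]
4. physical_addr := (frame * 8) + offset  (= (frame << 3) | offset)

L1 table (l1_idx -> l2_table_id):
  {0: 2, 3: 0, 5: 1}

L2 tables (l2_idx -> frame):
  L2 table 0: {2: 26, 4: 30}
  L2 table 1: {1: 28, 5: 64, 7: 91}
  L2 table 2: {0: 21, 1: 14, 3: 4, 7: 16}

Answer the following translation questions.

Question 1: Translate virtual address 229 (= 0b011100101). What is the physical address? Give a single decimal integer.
vaddr = 229 = 0b011100101
Split: l1_idx=3, l2_idx=4, offset=5
L1[3] = 0
L2[0][4] = 30
paddr = 30 * 8 + 5 = 245

Answer: 245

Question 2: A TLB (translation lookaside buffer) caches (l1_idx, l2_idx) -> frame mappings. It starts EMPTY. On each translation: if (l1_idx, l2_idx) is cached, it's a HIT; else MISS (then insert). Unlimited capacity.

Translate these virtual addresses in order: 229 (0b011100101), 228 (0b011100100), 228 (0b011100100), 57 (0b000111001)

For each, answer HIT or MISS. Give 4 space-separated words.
Answer: MISS HIT HIT MISS

Derivation:
vaddr=229: (3,4) not in TLB -> MISS, insert
vaddr=228: (3,4) in TLB -> HIT
vaddr=228: (3,4) in TLB -> HIT
vaddr=57: (0,7) not in TLB -> MISS, insert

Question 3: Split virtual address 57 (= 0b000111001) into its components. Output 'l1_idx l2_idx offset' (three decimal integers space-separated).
Answer: 0 7 1

Derivation:
vaddr = 57 = 0b000111001
  top 3 bits -> l1_idx = 0
  next 3 bits -> l2_idx = 7
  bottom 3 bits -> offset = 1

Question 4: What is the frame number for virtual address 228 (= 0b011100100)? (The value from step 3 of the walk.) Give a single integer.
Answer: 30

Derivation:
vaddr = 228: l1_idx=3, l2_idx=4
L1[3] = 0; L2[0][4] = 30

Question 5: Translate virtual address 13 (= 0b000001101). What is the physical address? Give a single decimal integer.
vaddr = 13 = 0b000001101
Split: l1_idx=0, l2_idx=1, offset=5
L1[0] = 2
L2[2][1] = 14
paddr = 14 * 8 + 5 = 117

Answer: 117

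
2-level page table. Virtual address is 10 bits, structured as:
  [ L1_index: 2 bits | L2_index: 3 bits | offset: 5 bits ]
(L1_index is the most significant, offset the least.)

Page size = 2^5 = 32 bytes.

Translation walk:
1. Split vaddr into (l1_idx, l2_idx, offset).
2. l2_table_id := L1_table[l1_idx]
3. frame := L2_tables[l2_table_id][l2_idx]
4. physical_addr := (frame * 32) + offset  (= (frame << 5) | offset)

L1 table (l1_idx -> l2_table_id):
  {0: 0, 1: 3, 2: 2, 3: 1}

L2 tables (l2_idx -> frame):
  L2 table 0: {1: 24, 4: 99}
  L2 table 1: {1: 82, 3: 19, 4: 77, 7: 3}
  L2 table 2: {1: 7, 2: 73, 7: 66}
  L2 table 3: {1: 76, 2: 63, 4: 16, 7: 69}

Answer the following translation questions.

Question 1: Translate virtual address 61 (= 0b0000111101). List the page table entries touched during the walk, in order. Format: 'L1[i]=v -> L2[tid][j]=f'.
Answer: L1[0]=0 -> L2[0][1]=24

Derivation:
vaddr = 61 = 0b0000111101
Split: l1_idx=0, l2_idx=1, offset=29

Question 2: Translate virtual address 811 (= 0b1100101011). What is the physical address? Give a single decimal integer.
Answer: 2635

Derivation:
vaddr = 811 = 0b1100101011
Split: l1_idx=3, l2_idx=1, offset=11
L1[3] = 1
L2[1][1] = 82
paddr = 82 * 32 + 11 = 2635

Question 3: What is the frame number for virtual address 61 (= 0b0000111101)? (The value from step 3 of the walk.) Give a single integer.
vaddr = 61: l1_idx=0, l2_idx=1
L1[0] = 0; L2[0][1] = 24

Answer: 24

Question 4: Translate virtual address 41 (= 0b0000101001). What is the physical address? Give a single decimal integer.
Answer: 777

Derivation:
vaddr = 41 = 0b0000101001
Split: l1_idx=0, l2_idx=1, offset=9
L1[0] = 0
L2[0][1] = 24
paddr = 24 * 32 + 9 = 777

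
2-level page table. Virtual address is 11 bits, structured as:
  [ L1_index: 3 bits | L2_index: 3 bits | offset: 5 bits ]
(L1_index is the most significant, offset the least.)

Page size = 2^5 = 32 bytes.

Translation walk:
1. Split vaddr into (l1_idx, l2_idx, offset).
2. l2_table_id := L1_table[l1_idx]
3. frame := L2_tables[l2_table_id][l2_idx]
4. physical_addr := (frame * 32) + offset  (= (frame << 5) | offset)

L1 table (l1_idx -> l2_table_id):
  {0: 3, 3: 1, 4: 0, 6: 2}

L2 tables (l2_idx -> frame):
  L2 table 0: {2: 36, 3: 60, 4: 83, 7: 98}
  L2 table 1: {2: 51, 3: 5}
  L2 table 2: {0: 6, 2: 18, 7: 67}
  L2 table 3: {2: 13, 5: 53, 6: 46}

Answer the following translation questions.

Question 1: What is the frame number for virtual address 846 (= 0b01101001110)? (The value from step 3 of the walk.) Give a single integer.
vaddr = 846: l1_idx=3, l2_idx=2
L1[3] = 1; L2[1][2] = 51

Answer: 51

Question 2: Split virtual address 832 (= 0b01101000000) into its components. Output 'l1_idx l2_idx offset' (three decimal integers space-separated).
Answer: 3 2 0

Derivation:
vaddr = 832 = 0b01101000000
  top 3 bits -> l1_idx = 3
  next 3 bits -> l2_idx = 2
  bottom 5 bits -> offset = 0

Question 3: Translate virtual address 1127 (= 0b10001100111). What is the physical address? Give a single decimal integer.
Answer: 1927

Derivation:
vaddr = 1127 = 0b10001100111
Split: l1_idx=4, l2_idx=3, offset=7
L1[4] = 0
L2[0][3] = 60
paddr = 60 * 32 + 7 = 1927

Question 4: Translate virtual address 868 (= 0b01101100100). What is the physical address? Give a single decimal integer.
Answer: 164

Derivation:
vaddr = 868 = 0b01101100100
Split: l1_idx=3, l2_idx=3, offset=4
L1[3] = 1
L2[1][3] = 5
paddr = 5 * 32 + 4 = 164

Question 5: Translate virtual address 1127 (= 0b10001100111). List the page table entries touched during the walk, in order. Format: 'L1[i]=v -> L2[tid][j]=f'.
Answer: L1[4]=0 -> L2[0][3]=60

Derivation:
vaddr = 1127 = 0b10001100111
Split: l1_idx=4, l2_idx=3, offset=7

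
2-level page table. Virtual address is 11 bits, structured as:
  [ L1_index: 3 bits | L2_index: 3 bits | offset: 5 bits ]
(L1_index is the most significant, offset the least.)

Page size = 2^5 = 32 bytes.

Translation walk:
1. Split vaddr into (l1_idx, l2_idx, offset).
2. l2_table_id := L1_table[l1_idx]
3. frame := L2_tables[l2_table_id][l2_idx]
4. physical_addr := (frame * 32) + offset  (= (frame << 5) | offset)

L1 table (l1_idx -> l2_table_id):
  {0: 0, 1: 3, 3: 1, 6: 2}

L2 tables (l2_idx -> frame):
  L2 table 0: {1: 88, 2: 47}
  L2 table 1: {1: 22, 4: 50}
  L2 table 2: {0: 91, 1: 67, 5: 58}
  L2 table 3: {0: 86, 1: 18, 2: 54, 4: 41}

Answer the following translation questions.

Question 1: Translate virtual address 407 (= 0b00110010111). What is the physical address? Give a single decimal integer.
Answer: 1335

Derivation:
vaddr = 407 = 0b00110010111
Split: l1_idx=1, l2_idx=4, offset=23
L1[1] = 3
L2[3][4] = 41
paddr = 41 * 32 + 23 = 1335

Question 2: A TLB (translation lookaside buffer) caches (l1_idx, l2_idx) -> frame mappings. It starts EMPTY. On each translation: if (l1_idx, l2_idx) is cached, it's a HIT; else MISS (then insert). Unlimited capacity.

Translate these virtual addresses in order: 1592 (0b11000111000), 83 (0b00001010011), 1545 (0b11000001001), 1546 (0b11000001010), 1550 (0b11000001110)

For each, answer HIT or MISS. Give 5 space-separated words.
Answer: MISS MISS MISS HIT HIT

Derivation:
vaddr=1592: (6,1) not in TLB -> MISS, insert
vaddr=83: (0,2) not in TLB -> MISS, insert
vaddr=1545: (6,0) not in TLB -> MISS, insert
vaddr=1546: (6,0) in TLB -> HIT
vaddr=1550: (6,0) in TLB -> HIT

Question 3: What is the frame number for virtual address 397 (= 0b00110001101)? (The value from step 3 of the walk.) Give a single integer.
Answer: 41

Derivation:
vaddr = 397: l1_idx=1, l2_idx=4
L1[1] = 3; L2[3][4] = 41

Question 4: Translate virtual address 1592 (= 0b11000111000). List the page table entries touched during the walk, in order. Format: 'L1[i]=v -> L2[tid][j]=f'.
vaddr = 1592 = 0b11000111000
Split: l1_idx=6, l2_idx=1, offset=24

Answer: L1[6]=2 -> L2[2][1]=67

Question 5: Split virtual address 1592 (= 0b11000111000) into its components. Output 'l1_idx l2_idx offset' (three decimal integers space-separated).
Answer: 6 1 24

Derivation:
vaddr = 1592 = 0b11000111000
  top 3 bits -> l1_idx = 6
  next 3 bits -> l2_idx = 1
  bottom 5 bits -> offset = 24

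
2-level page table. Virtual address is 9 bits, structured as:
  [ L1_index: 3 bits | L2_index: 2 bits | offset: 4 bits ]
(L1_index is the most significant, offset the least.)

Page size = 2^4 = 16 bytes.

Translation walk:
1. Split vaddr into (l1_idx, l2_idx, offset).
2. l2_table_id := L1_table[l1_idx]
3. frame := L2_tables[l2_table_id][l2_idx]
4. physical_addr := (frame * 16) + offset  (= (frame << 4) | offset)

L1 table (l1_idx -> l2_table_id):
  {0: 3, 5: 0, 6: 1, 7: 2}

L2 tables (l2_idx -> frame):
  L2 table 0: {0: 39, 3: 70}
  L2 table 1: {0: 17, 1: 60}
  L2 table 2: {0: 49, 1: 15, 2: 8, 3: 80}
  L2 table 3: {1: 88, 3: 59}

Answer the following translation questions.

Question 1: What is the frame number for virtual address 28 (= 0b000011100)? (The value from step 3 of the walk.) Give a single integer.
Answer: 88

Derivation:
vaddr = 28: l1_idx=0, l2_idx=1
L1[0] = 3; L2[3][1] = 88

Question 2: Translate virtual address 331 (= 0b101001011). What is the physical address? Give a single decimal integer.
vaddr = 331 = 0b101001011
Split: l1_idx=5, l2_idx=0, offset=11
L1[5] = 0
L2[0][0] = 39
paddr = 39 * 16 + 11 = 635

Answer: 635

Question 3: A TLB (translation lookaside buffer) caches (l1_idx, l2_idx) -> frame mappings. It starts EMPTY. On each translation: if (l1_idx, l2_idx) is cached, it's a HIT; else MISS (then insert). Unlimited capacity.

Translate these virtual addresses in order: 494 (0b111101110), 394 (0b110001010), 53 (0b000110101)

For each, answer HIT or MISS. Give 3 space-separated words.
Answer: MISS MISS MISS

Derivation:
vaddr=494: (7,2) not in TLB -> MISS, insert
vaddr=394: (6,0) not in TLB -> MISS, insert
vaddr=53: (0,3) not in TLB -> MISS, insert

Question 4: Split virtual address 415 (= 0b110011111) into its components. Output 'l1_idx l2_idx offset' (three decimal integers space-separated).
Answer: 6 1 15

Derivation:
vaddr = 415 = 0b110011111
  top 3 bits -> l1_idx = 6
  next 2 bits -> l2_idx = 1
  bottom 4 bits -> offset = 15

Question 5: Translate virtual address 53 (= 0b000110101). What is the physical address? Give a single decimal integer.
vaddr = 53 = 0b000110101
Split: l1_idx=0, l2_idx=3, offset=5
L1[0] = 3
L2[3][3] = 59
paddr = 59 * 16 + 5 = 949

Answer: 949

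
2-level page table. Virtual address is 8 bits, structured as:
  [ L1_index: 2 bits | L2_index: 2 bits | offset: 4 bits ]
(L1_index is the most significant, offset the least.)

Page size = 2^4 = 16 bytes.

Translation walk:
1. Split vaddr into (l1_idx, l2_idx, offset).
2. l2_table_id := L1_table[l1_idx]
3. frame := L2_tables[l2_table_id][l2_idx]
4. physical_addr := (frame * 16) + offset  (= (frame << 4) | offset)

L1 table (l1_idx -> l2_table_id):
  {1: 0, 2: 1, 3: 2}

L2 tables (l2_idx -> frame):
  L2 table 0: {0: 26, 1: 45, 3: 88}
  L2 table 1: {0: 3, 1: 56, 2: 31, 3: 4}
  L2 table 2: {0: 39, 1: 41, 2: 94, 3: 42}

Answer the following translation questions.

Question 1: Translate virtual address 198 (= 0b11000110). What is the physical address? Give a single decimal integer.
Answer: 630

Derivation:
vaddr = 198 = 0b11000110
Split: l1_idx=3, l2_idx=0, offset=6
L1[3] = 2
L2[2][0] = 39
paddr = 39 * 16 + 6 = 630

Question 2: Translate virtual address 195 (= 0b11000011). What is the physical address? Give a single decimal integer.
vaddr = 195 = 0b11000011
Split: l1_idx=3, l2_idx=0, offset=3
L1[3] = 2
L2[2][0] = 39
paddr = 39 * 16 + 3 = 627

Answer: 627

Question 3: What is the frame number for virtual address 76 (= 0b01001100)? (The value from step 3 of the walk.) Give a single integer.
vaddr = 76: l1_idx=1, l2_idx=0
L1[1] = 0; L2[0][0] = 26

Answer: 26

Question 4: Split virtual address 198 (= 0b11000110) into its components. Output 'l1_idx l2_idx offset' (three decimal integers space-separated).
vaddr = 198 = 0b11000110
  top 2 bits -> l1_idx = 3
  next 2 bits -> l2_idx = 0
  bottom 4 bits -> offset = 6

Answer: 3 0 6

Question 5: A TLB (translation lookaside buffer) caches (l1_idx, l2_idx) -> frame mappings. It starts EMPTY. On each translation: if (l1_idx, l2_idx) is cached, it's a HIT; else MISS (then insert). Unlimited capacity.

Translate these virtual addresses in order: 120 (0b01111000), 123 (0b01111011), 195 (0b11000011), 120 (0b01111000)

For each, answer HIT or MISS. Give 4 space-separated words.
vaddr=120: (1,3) not in TLB -> MISS, insert
vaddr=123: (1,3) in TLB -> HIT
vaddr=195: (3,0) not in TLB -> MISS, insert
vaddr=120: (1,3) in TLB -> HIT

Answer: MISS HIT MISS HIT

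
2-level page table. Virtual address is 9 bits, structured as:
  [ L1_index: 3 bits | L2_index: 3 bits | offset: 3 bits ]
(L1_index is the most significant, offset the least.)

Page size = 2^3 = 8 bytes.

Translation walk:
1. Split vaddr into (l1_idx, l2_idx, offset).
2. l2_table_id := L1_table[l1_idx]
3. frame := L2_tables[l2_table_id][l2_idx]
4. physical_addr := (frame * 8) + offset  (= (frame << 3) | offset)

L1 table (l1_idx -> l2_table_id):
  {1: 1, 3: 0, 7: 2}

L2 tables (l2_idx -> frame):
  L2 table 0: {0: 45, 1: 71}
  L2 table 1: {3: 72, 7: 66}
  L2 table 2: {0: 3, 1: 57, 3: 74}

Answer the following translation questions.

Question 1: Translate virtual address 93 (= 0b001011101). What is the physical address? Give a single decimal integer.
vaddr = 93 = 0b001011101
Split: l1_idx=1, l2_idx=3, offset=5
L1[1] = 1
L2[1][3] = 72
paddr = 72 * 8 + 5 = 581

Answer: 581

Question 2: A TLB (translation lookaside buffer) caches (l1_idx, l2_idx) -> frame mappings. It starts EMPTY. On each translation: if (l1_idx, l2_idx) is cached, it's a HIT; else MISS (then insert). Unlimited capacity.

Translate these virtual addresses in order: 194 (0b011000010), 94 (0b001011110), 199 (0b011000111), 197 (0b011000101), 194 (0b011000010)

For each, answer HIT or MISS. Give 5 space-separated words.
Answer: MISS MISS HIT HIT HIT

Derivation:
vaddr=194: (3,0) not in TLB -> MISS, insert
vaddr=94: (1,3) not in TLB -> MISS, insert
vaddr=199: (3,0) in TLB -> HIT
vaddr=197: (3,0) in TLB -> HIT
vaddr=194: (3,0) in TLB -> HIT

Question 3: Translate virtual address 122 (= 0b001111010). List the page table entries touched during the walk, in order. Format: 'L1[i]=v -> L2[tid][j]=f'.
vaddr = 122 = 0b001111010
Split: l1_idx=1, l2_idx=7, offset=2

Answer: L1[1]=1 -> L2[1][7]=66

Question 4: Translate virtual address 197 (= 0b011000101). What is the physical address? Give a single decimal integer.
Answer: 365

Derivation:
vaddr = 197 = 0b011000101
Split: l1_idx=3, l2_idx=0, offset=5
L1[3] = 0
L2[0][0] = 45
paddr = 45 * 8 + 5 = 365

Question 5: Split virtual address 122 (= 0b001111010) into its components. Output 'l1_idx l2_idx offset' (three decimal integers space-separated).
Answer: 1 7 2

Derivation:
vaddr = 122 = 0b001111010
  top 3 bits -> l1_idx = 1
  next 3 bits -> l2_idx = 7
  bottom 3 bits -> offset = 2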